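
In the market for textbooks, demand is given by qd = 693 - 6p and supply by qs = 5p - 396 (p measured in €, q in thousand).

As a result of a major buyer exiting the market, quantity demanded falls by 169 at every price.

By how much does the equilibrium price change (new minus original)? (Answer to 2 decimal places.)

Solve the original market: 693 - 6p = 5p - 396, hence p = 99 and q = 99.
After the shift, demand is qd = 524 - 6p and supply is qs = 5p - 396.
Clearing the new market: 524 - 6p = 5p - 396, so p = 920/11 ≈ 83.6364 and q = 244/11 ≈ 22.1818.
Δp = 83.6364 − 99 = -15.36.

-15.36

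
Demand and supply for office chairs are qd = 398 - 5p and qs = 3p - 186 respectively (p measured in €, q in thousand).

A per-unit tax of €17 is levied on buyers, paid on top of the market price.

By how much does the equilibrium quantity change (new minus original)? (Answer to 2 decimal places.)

Solve the original market: 398 - 5p = 3p - 186, hence p = 73 and q = 33.
Since buyers pay the price plus the tax, the effective demand curve becomes qd = 313 - 5p.
Clearing the new market: 313 - 5p = 3p - 186, so p = 62.375 and q = 1.125.
Δq = 1.125 − 33 = -31.88.

-31.88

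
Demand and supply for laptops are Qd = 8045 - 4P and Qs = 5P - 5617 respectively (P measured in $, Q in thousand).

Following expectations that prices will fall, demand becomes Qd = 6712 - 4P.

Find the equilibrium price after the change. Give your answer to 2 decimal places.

Before the shock: 8045 - 4P = 5P - 5617 ⇒ 13662 = 9P ⇒ P = 1518, Q = 1973.
After the shift, demand is Qd = 6712 - 4P and supply is Qs = 5P - 5617.
Setting them equal: 6712 - 4P = 5P - 5617 → 12329 = 9P, so P = 12329/9 ≈ 1369.8889 and Q = 11092/9 ≈ 1232.4444.

1369.89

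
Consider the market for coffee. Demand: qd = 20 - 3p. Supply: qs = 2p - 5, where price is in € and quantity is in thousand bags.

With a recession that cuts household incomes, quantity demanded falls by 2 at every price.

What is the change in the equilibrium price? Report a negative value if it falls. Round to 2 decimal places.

-0.40

Initially, 20 - 3p = 2p - 5, so 25 = 5p and p = 5, q = 5.
With the change applied: demand qd = 18 - 3p, supply qs = 2p - 5.
Clearing the new market: 18 - 3p = 2p - 5, so p = 4.6 and q = 4.2.
Δp = 4.6 − 5 = -0.40.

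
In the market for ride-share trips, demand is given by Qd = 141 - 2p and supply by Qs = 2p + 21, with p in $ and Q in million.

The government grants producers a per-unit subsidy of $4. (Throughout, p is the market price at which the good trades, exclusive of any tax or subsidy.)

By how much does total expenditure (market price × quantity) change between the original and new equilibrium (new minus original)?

Before the shock: 141 - 2p = 2p + 21 ⇒ 120 = 4p ⇒ p = 30, Q = 81.
Since sellers receive the price plus the subsidy, the effective supply curve becomes Qs = 2p + 29.
Clearing the new market: 141 - 2p = 2p + 29, so p = 28 and Q = 85.
Expenditure moves from 30×81 = 2430 to 28×85 = 2380; change = -50.

-50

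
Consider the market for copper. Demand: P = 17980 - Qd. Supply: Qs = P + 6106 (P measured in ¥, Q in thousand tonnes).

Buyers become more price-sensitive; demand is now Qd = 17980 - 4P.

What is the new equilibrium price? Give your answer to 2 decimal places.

Solve the original market: 17980 - P = P + 6106, hence P = 5937 and Q = 12043.
The shock moves the curves to Qd = 17980 - 4P and Qs = P + 6106.
Equate the new curves: 17980 - 4P = P + 6106, giving 11874 = 5P, P = 2374.8, Q = 8480.8.

2374.80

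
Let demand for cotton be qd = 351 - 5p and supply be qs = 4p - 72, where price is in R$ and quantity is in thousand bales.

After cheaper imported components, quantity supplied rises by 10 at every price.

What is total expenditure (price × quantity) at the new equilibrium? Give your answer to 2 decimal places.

5578.05

Solve the original market: 351 - 5p = 4p - 72, hence p = 47 and q = 116.
After the shift, demand is qd = 351 - 5p and supply is qs = 4p - 62.
Equate the new curves: 351 - 5p = 4p - 62, giving 413 = 9p, p = 413/9 ≈ 45.8889, q = 1094/9 ≈ 121.5556.
New expenditure = 45.8889 × 121.5556 = 5578.05.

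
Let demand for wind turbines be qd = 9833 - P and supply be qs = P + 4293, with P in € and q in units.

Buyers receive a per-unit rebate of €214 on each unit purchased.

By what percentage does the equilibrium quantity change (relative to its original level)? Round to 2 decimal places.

Original equilibrium: 9833 - P = P + 4293 gives 5540 = 2P, so P = 2770 and q = 7063.
Since buyers' out-of-pocket price is the market price minus the rebate, the effective demand curve becomes qd = 10047 - P.
Clearing the new market: 10047 - P = P + 4293, so P = 2877 and q = 7170.
%Δq = (7170 − 7063) / 7063 × 100 = +1.51%.

+1.51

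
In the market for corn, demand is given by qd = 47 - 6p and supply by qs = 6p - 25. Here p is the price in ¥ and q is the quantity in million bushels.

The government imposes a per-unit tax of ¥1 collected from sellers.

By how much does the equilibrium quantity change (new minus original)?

-3

Original equilibrium: 47 - 6p = 6p - 25 gives 72 = 12p, so p = 6 and q = 11.
Since sellers keep the price net of the tax, the effective supply curve becomes qs = 6p - 31.
New equilibrium: 47 - 6p = 6p - 31 ⇒ 78 = 12p ⇒ p = 6.5, q = 8.
Δq = 8 − 11 = -3.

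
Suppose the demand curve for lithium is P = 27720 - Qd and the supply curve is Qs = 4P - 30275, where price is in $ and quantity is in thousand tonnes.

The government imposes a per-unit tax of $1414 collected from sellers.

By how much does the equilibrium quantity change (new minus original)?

-1131.2

Before the shock: 27720 - P = 4P - 30275 ⇒ 57995 = 5P ⇒ P = 11599, Q = 16121.
Since sellers keep the price net of the tax, the effective supply curve becomes Qs = 4P - 35931.
New equilibrium: 27720 - P = 4P - 35931 ⇒ 63651 = 5P ⇒ P = 12730.2, Q = 14989.8.
ΔQ = 14989.8 − 16121 = -1131.2.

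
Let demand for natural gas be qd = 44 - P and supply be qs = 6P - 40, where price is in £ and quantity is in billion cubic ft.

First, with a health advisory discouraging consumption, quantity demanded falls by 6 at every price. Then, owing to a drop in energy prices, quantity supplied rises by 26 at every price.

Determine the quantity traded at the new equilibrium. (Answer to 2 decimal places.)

Original equilibrium: 44 - P = 6P - 40 gives 84 = 7P, so P = 12 and q = 32.
The shock moves the curves to qd = 38 - P and qs = 6P - 14.
Setting them equal: 38 - P = 6P - 14 → 52 = 7P, so P = 52/7 ≈ 7.4286 and q = 214/7 ≈ 30.5714.

30.57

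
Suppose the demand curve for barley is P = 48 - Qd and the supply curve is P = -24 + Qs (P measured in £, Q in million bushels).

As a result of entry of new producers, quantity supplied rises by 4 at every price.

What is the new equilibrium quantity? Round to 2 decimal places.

38.00

Before the shock: 48 - P = P + 24 ⇒ 24 = 2P ⇒ P = 12, Q = 36.
The new curves are Qd = 48 - P (demand) and Qs = P + 28 (supply).
Equate the new curves: 48 - P = P + 28, giving 20 = 2P, P = 10, Q = 38.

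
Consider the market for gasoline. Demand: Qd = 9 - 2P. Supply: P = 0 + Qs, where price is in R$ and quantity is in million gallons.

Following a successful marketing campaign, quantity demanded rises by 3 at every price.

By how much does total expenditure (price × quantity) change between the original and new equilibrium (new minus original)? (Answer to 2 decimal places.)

+7.00

Original equilibrium: 9 - 2P = P gives 9 = 3P, so P = 3 and Q = 3.
After the shift, demand is Qd = 12 - 2P and supply is Qs = P.
Setting them equal: 12 - 2P = P → 12 = 3P, so P = 4 and Q = 4.
Expenditure moves from 3×3 = 9 to 4×4 = 16; change = +7.00.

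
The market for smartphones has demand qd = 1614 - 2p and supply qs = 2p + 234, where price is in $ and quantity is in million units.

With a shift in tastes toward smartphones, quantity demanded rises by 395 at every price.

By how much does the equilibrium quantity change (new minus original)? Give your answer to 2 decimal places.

Original equilibrium: 1614 - 2p = 2p + 234 gives 1380 = 4p, so p = 345 and q = 924.
With the change applied: demand qd = 2009 - 2p, supply qs = 2p + 234.
New equilibrium: 2009 - 2p = 2p + 234 ⇒ 1775 = 4p ⇒ p = 443.75, q = 1121.5.
Δq = 1121.5 − 924 = +197.50.

+197.50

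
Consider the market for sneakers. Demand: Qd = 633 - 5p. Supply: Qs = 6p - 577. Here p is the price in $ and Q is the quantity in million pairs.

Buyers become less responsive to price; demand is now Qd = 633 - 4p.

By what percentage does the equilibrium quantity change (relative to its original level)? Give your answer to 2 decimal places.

Initially, 633 - 5p = 6p - 577, so 1210 = 11p and p = 110, Q = 83.
With the change applied: demand Qd = 633 - 4p, supply Qs = 6p - 577.
Equate the new curves: 633 - 4p = 6p - 577, giving 1210 = 10p, p = 121, Q = 149.
%ΔQ = (149 − 83) / 83 × 100 = +79.52%.

+79.52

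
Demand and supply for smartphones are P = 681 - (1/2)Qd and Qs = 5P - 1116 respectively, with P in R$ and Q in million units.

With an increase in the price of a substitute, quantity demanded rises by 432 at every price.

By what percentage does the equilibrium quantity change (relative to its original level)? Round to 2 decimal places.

+47.18

Original equilibrium: 1362 - 2P = 5P - 1116 gives 2478 = 7P, so P = 354 and Q = 654.
The shock moves the curves to Qd = 1794 - 2P and Qs = 5P - 1116.
Clearing the new market: 1794 - 2P = 5P - 1116, so P = 2910/7 ≈ 415.7143 and Q = 6738/7 ≈ 962.5714.
%ΔQ = (962.5714 − 654) / 654 × 100 = +47.18%.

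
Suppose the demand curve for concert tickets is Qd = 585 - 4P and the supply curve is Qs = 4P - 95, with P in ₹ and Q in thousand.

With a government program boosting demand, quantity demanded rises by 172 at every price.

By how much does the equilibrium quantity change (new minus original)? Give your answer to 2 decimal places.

Solve the original market: 585 - 4P = 4P - 95, hence P = 85 and Q = 245.
The new curves are Qd = 757 - 4P (demand) and Qs = 4P - 95 (supply).
Setting them equal: 757 - 4P = 4P - 95 → 852 = 8P, so P = 106.5 and Q = 331.
ΔQ = 331 − 245 = +86.00.

+86.00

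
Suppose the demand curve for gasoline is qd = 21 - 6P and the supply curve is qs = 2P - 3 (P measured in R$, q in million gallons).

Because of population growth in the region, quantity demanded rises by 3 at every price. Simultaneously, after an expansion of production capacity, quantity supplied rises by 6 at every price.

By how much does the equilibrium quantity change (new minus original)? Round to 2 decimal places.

Original equilibrium: 21 - 6P = 2P - 3 gives 24 = 8P, so P = 3 and q = 3.
The new curves are qd = 24 - 6P (demand) and qs = 2P + 3 (supply).
New equilibrium: 24 - 6P = 2P + 3 ⇒ 21 = 8P ⇒ P = 2.625, q = 8.25.
Δq = 8.25 − 3 = +5.25.

+5.25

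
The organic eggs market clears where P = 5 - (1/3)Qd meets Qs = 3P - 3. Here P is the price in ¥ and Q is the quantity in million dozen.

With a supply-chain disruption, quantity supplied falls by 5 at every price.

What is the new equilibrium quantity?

Initially, 15 - 3P = 3P - 3, so 18 = 6P and P = 3, Q = 6.
After the shift, demand is Qd = 15 - 3P and supply is Qs = 3P - 8.
Equate the new curves: 15 - 3P = 3P - 8, giving 23 = 6P, P = 23/6 ≈ 3.8333, Q = 3.5.

3.5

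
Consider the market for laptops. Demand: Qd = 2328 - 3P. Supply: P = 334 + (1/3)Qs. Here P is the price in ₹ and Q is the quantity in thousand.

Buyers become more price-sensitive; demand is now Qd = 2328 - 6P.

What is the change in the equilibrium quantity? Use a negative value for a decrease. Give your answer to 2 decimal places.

-555.00

Initially, 2328 - 3P = 3P - 1002, so 3330 = 6P and P = 555, Q = 663.
The shock moves the curves to Qd = 2328 - 6P and Qs = 3P - 1002.
Setting them equal: 2328 - 6P = 3P - 1002 → 3330 = 9P, so P = 370 and Q = 108.
ΔQ = 108 − 663 = -555.00.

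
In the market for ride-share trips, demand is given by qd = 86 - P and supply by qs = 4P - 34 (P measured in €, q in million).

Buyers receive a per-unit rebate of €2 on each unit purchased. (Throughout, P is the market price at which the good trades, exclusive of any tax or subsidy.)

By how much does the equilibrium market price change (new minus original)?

+0.4

Solve the original market: 86 - P = 4P - 34, hence P = 24 and q = 62.
Since buyers' out-of-pocket price is the market price minus the rebate, the effective demand curve becomes qd = 88 - P.
Equate the new curves: 88 - P = 4P - 34, giving 122 = 5P, P = 24.4, q = 63.6.
ΔP = 24.4 − 24 = +0.4.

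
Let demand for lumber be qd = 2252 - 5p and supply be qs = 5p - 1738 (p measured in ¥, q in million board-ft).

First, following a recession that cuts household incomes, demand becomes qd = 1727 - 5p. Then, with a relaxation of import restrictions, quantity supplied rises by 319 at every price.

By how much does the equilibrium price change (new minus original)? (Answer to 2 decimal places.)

-84.40

Original equilibrium: 2252 - 5p = 5p - 1738 gives 3990 = 10p, so p = 399 and q = 257.
The new curves are qd = 1727 - 5p (demand) and qs = 5p - 1419 (supply).
Equate the new curves: 1727 - 5p = 5p - 1419, giving 3146 = 10p, p = 314.6, q = 154.
Δp = 314.6 − 399 = -84.40.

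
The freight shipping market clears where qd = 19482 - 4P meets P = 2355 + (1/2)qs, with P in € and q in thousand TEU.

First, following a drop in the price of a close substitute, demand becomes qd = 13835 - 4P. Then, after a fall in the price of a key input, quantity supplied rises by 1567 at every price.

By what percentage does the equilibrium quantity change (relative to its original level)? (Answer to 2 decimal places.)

-24.98

Before the shock: 19482 - 4P = 2P - 4710 ⇒ 24192 = 6P ⇒ P = 4032, q = 3354.
The new curves are qd = 13835 - 4P (demand) and qs = 2P - 3143 (supply).
Equate the new curves: 13835 - 4P = 2P - 3143, giving 16978 = 6P, P = 8489/3 ≈ 2829.6667, q = 7549/3 ≈ 2516.3333.
%Δq = (2516.3333 − 3354) / 3354 × 100 = -24.98%.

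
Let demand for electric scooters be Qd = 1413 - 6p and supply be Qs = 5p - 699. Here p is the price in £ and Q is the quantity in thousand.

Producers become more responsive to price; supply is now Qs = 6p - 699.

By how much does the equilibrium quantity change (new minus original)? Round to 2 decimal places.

Solve the original market: 1413 - 6p = 5p - 699, hence p = 192 and Q = 261.
After the shift, demand is Qd = 1413 - 6p and supply is Qs = 6p - 699.
Clearing the new market: 1413 - 6p = 6p - 699, so p = 176 and Q = 357.
ΔQ = 357 − 261 = +96.00.

+96.00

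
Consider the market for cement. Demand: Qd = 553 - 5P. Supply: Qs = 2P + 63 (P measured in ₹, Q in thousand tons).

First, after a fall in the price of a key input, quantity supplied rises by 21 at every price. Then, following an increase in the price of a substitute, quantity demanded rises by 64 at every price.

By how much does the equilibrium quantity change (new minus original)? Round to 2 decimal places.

+33.29

Original equilibrium: 553 - 5P = 2P + 63 gives 490 = 7P, so P = 70 and Q = 203.
With the change applied: demand Qd = 617 - 5P, supply Qs = 2P + 84.
Equate the new curves: 617 - 5P = 2P + 84, giving 533 = 7P, P = 533/7 ≈ 76.1429, Q = 1654/7 ≈ 236.2857.
ΔQ = 236.2857 − 203 = +33.29.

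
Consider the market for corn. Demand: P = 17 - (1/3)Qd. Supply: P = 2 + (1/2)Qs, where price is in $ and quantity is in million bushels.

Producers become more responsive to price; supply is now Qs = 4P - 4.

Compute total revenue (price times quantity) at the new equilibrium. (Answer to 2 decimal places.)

Initially, 51 - 3P = 2P - 4, so 55 = 5P and P = 11, Q = 18.
The new curves are Qd = 51 - 3P (demand) and Qs = 4P - 4 (supply).
Clearing the new market: 51 - 3P = 4P - 4, so P = 55/7 ≈ 7.8571 and Q = 192/7 ≈ 27.4286.
New expenditure = 7.8571 × 27.4286 = 215.51.

215.51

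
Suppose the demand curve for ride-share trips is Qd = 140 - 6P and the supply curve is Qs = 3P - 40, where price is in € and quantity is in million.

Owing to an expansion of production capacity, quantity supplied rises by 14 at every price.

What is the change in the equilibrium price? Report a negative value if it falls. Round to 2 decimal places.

Before the shock: 140 - 6P = 3P - 40 ⇒ 180 = 9P ⇒ P = 20, Q = 20.
After the shift, demand is Qd = 140 - 6P and supply is Qs = 3P - 26.
Clearing the new market: 140 - 6P = 3P - 26, so P = 166/9 ≈ 18.4444 and Q = 88/3 ≈ 29.3333.
ΔP = 18.4444 − 20 = -1.56.

-1.56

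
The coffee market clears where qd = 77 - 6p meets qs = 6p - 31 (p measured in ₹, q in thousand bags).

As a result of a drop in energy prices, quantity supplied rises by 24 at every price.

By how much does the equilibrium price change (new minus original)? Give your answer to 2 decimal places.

Before the shock: 77 - 6p = 6p - 31 ⇒ 108 = 12p ⇒ p = 9, q = 23.
With the change applied: demand qd = 77 - 6p, supply qs = 6p - 7.
Clearing the new market: 77 - 6p = 6p - 7, so p = 7 and q = 35.
Δp = 7 − 9 = -2.00.

-2.00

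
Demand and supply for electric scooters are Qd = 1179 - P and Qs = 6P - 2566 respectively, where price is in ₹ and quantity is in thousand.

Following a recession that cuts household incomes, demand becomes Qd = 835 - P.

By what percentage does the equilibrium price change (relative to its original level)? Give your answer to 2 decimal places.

-9.19

Original equilibrium: 1179 - P = 6P - 2566 gives 3745 = 7P, so P = 535 and Q = 644.
With the change applied: demand Qd = 835 - P, supply Qs = 6P - 2566.
New equilibrium: 835 - P = 6P - 2566 ⇒ 3401 = 7P ⇒ P = 3401/7 ≈ 485.8571, Q = 2444/7 ≈ 349.1429.
%ΔP = (485.8571 − 535) / 535 × 100 = -9.19%.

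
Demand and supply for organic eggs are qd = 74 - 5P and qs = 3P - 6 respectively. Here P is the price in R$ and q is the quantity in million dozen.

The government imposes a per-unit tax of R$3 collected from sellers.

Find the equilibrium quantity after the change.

18.375

Solve the original market: 74 - 5P = 3P - 6, hence P = 10 and q = 24.
Since sellers keep the price net of the tax, the effective supply curve becomes qs = 3P - 15.
Setting them equal: 74 - 5P = 3P - 15 → 89 = 8P, so P = 11.125 and q = 18.375.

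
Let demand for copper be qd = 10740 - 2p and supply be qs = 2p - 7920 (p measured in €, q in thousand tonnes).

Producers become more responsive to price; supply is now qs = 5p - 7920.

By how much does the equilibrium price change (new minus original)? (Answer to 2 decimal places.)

-1999.29

Original equilibrium: 10740 - 2p = 2p - 7920 gives 18660 = 4p, so p = 4665 and q = 1410.
The shock moves the curves to qd = 10740 - 2p and qs = 5p - 7920.
Clearing the new market: 10740 - 2p = 5p - 7920, so p = 18660/7 ≈ 2665.7143 and q = 37860/7 ≈ 5408.5714.
Δp = 2665.7143 − 4665 = -1999.29.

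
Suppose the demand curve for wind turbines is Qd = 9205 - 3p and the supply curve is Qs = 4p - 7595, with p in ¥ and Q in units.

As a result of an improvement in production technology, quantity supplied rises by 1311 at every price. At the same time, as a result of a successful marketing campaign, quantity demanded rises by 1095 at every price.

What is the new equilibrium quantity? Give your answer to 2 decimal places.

Before the shock: 9205 - 3p = 4p - 7595 ⇒ 16800 = 7p ⇒ p = 2400, Q = 2005.
After the shift, demand is Qd = 10300 - 3p and supply is Qs = 4p - 6284.
Equate the new curves: 10300 - 3p = 4p - 6284, giving 16584 = 7p, p = 16584/7 ≈ 2369.1429, Q = 22348/7 ≈ 3192.5714.

3192.57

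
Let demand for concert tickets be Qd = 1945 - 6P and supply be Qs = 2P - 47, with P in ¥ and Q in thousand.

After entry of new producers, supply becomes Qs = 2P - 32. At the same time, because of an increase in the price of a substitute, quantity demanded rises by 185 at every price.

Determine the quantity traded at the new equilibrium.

Original equilibrium: 1945 - 6P = 2P - 47 gives 1992 = 8P, so P = 249 and Q = 451.
The new curves are Qd = 2130 - 6P (demand) and Qs = 2P - 32 (supply).
Equate the new curves: 2130 - 6P = 2P - 32, giving 2162 = 8P, P = 270.25, Q = 508.5.

508.5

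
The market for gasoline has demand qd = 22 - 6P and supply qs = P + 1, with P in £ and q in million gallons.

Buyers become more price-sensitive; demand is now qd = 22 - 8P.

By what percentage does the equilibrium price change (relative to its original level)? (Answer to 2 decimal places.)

-22.22

Initially, 22 - 6P = P + 1, so 21 = 7P and P = 3, q = 4.
The new curves are qd = 22 - 8P (demand) and qs = P + 1 (supply).
Equate the new curves: 22 - 8P = P + 1, giving 21 = 9P, P = 7/3 ≈ 2.3333, q = 10/3 ≈ 3.3333.
%ΔP = (2.3333 − 3) / 3 × 100 = -22.22%.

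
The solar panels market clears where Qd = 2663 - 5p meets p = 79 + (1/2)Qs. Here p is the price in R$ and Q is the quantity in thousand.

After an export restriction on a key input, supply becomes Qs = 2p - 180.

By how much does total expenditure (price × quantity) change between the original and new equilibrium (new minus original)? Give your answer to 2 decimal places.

-4345.67

Initially, 2663 - 5p = 2p - 158, so 2821 = 7p and p = 403, Q = 648.
The shock moves the curves to Qd = 2663 - 5p and Qs = 2p - 180.
New equilibrium: 2663 - 5p = 2p - 180 ⇒ 2843 = 7p ⇒ p = 2843/7 ≈ 406.1429, Q = 4426/7 ≈ 632.2857.
Expenditure moves from 403×648 = 261144 to 406.1429×632.2857 = 256798.3265; change = -4345.67.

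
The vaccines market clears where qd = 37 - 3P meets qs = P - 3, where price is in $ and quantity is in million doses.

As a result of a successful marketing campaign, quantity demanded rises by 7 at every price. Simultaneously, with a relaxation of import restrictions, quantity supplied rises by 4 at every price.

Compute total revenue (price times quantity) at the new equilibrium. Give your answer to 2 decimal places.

126.31

Solve the original market: 37 - 3P = P - 3, hence P = 10 and q = 7.
The new curves are qd = 44 - 3P (demand) and qs = P + 1 (supply).
Setting them equal: 44 - 3P = P + 1 → 43 = 4P, so P = 10.75 and q = 11.75.
New expenditure = 10.75 × 11.75 = 126.31.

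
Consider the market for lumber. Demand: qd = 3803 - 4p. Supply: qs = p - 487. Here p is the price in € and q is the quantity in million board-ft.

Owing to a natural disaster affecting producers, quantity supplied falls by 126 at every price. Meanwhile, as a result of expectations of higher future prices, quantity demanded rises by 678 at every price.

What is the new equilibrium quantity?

Initially, 3803 - 4p = p - 487, so 4290 = 5p and p = 858, q = 371.
With the change applied: demand qd = 4481 - 4p, supply qs = p - 613.
Clearing the new market: 4481 - 4p = p - 613, so p = 1018.8 and q = 405.8.

405.8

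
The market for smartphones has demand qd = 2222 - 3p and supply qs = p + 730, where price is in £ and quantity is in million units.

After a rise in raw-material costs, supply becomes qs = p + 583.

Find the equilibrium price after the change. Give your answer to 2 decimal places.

Original equilibrium: 2222 - 3p = p + 730 gives 1492 = 4p, so p = 373 and q = 1103.
The new curves are qd = 2222 - 3p (demand) and qs = p + 583 (supply).
Clearing the new market: 2222 - 3p = p + 583, so p = 409.75 and q = 992.75.

409.75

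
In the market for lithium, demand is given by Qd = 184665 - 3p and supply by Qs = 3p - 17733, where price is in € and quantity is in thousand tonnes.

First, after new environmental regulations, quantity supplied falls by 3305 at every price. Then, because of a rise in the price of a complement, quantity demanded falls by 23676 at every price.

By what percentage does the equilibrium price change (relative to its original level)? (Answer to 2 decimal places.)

-10.06

Solve the original market: 184665 - 3p = 3p - 17733, hence p = 33733 and Q = 83466.
The shock moves the curves to Qd = 160989 - 3p and Qs = 3p - 21038.
Equate the new curves: 160989 - 3p = 3p - 21038, giving 182027 = 6p, p = 182027/6 ≈ 30337.8333, Q = 69975.5.
%Δp = (30337.8333 − 33733) / 33733 × 100 = -10.06%.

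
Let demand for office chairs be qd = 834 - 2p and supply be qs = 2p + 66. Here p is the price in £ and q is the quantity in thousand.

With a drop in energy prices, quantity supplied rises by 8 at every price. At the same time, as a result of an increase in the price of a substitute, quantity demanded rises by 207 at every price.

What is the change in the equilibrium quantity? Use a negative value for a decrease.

Initially, 834 - 2p = 2p + 66, so 768 = 4p and p = 192, q = 450.
The shock moves the curves to qd = 1041 - 2p and qs = 2p + 74.
Clearing the new market: 1041 - 2p = 2p + 74, so p = 241.75 and q = 557.5.
Δq = 557.5 − 450 = +107.5.

+107.5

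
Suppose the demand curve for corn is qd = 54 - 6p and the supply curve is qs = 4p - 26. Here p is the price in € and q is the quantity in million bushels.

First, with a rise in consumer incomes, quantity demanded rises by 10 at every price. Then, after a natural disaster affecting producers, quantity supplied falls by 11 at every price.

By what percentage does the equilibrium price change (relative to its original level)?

Original equilibrium: 54 - 6p = 4p - 26 gives 80 = 10p, so p = 8 and q = 6.
The new curves are qd = 64 - 6p (demand) and qs = 4p - 37 (supply).
New equilibrium: 64 - 6p = 4p - 37 ⇒ 101 = 10p ⇒ p = 10.1, q = 3.4.
%Δp = (10.1 − 8) / 8 × 100 = +26.25%.

+26.25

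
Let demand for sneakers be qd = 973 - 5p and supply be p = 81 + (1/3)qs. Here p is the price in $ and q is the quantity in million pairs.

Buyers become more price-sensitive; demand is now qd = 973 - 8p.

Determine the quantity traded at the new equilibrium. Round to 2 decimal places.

88.64

Original equilibrium: 973 - 5p = 3p - 243 gives 1216 = 8p, so p = 152 and q = 213.
The new curves are qd = 973 - 8p (demand) and qs = 3p - 243 (supply).
New equilibrium: 973 - 8p = 3p - 243 ⇒ 1216 = 11p ⇒ p = 1216/11 ≈ 110.5455, q = 975/11 ≈ 88.6364.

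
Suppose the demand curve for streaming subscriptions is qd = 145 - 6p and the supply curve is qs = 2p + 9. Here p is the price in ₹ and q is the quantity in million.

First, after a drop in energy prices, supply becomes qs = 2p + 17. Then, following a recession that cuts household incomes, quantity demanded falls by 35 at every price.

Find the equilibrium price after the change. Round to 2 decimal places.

11.63

Initially, 145 - 6p = 2p + 9, so 136 = 8p and p = 17, q = 43.
After the shift, demand is qd = 110 - 6p and supply is qs = 2p + 17.
New equilibrium: 110 - 6p = 2p + 17 ⇒ 93 = 8p ⇒ p = 11.625, q = 40.25.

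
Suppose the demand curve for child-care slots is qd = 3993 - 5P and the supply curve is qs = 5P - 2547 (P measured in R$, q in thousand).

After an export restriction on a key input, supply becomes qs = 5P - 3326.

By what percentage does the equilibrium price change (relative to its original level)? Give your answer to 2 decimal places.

+11.91

Initially, 3993 - 5P = 5P - 2547, so 6540 = 10P and P = 654, q = 723.
The new curves are qd = 3993 - 5P (demand) and qs = 5P - 3326 (supply).
Setting them equal: 3993 - 5P = 5P - 3326 → 7319 = 10P, so P = 731.9 and q = 333.5.
%ΔP = (731.9 − 654) / 654 × 100 = +11.91%.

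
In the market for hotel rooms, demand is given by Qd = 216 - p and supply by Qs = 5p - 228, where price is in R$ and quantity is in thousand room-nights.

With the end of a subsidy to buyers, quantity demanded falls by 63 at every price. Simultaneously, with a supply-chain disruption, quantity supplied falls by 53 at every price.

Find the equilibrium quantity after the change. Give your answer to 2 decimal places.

Initially, 216 - p = 5p - 228, so 444 = 6p and p = 74, Q = 142.
The new curves are Qd = 153 - p (demand) and Qs = 5p - 281 (supply).
Setting them equal: 153 - p = 5p - 281 → 434 = 6p, so p = 217/3 ≈ 72.3333 and Q = 242/3 ≈ 80.6667.

80.67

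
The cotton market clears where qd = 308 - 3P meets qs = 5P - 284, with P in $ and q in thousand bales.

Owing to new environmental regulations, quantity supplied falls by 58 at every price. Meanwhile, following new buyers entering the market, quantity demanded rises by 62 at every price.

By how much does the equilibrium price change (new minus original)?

+15

Original equilibrium: 308 - 3P = 5P - 284 gives 592 = 8P, so P = 74 and q = 86.
The new curves are qd = 370 - 3P (demand) and qs = 5P - 342 (supply).
Equate the new curves: 370 - 3P = 5P - 342, giving 712 = 8P, P = 89, q = 103.
ΔP = 89 − 74 = +15.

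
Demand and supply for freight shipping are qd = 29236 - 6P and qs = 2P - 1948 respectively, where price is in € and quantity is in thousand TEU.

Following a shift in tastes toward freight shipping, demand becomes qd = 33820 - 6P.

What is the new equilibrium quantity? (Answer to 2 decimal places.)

6994.00

Original equilibrium: 29236 - 6P = 2P - 1948 gives 31184 = 8P, so P = 3898 and q = 5848.
The new curves are qd = 33820 - 6P (demand) and qs = 2P - 1948 (supply).
New equilibrium: 33820 - 6P = 2P - 1948 ⇒ 35768 = 8P ⇒ P = 4471, q = 6994.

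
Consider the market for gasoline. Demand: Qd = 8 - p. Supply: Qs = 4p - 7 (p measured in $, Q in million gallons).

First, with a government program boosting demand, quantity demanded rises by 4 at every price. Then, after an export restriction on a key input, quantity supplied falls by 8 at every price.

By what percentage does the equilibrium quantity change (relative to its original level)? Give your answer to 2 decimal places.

Initially, 8 - p = 4p - 7, so 15 = 5p and p = 3, Q = 5.
With the change applied: demand Qd = 12 - p, supply Qs = 4p - 15.
Setting them equal: 12 - p = 4p - 15 → 27 = 5p, so p = 5.4 and Q = 6.6.
%ΔQ = (6.6 − 5) / 5 × 100 = +32.00%.

+32.00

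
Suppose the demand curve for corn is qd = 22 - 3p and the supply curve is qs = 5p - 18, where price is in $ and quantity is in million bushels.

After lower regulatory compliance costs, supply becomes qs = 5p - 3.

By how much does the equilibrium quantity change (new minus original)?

+5.625

Solve the original market: 22 - 3p = 5p - 18, hence p = 5 and q = 7.
With the change applied: demand qd = 22 - 3p, supply qs = 5p - 3.
New equilibrium: 22 - 3p = 5p - 3 ⇒ 25 = 8p ⇒ p = 3.125, q = 12.625.
Δq = 12.625 − 7 = +5.625.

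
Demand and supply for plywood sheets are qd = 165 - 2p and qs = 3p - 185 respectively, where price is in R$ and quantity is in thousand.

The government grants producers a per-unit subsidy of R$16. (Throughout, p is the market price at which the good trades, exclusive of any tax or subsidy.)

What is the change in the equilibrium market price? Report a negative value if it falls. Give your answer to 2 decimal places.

-9.60

Initially, 165 - 2p = 3p - 185, so 350 = 5p and p = 70, q = 25.
Since sellers receive the price plus the subsidy, the effective supply curve becomes qs = 3p - 137.
Equate the new curves: 165 - 2p = 3p - 137, giving 302 = 5p, p = 60.4, q = 44.2.
Δp = 60.4 − 70 = -9.60.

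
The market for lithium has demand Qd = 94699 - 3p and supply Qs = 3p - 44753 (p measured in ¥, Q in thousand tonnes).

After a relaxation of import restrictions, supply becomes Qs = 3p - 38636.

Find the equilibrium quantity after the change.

28031.5

Before the shock: 94699 - 3p = 3p - 44753 ⇒ 139452 = 6p ⇒ p = 23242, Q = 24973.
After the shift, demand is Qd = 94699 - 3p and supply is Qs = 3p - 38636.
Setting them equal: 94699 - 3p = 3p - 38636 → 133335 = 6p, so p = 22222.5 and Q = 28031.5.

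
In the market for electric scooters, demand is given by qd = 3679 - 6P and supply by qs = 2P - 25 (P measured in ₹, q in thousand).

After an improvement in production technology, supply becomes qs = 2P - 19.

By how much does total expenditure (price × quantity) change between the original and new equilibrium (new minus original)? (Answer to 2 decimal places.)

+1404.38

Before the shock: 3679 - 6P = 2P - 25 ⇒ 3704 = 8P ⇒ P = 463, q = 901.
The new curves are qd = 3679 - 6P (demand) and qs = 2P - 19 (supply).
Setting them equal: 3679 - 6P = 2P - 19 → 3698 = 8P, so P = 462.25 and q = 905.5.
Expenditure moves from 463×901 = 417163 to 462.25×905.5 = 418567.375; change = +1404.38.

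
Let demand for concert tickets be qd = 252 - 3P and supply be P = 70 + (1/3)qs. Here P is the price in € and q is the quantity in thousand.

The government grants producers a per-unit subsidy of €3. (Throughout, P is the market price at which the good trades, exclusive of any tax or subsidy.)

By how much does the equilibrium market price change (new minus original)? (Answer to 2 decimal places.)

Solve the original market: 252 - 3P = 3P - 210, hence P = 77 and q = 21.
Since sellers receive the price plus the subsidy, the effective supply curve becomes qs = 3P - 201.
New equilibrium: 252 - 3P = 3P - 201 ⇒ 453 = 6P ⇒ P = 75.5, q = 25.5.
ΔP = 75.5 − 77 = -1.50.

-1.50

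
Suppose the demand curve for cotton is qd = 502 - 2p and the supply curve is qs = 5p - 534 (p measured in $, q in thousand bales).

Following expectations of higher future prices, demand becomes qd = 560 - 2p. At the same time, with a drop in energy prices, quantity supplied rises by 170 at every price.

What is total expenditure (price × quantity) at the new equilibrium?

Before the shock: 502 - 2p = 5p - 534 ⇒ 1036 = 7p ⇒ p = 148, q = 206.
The shock moves the curves to qd = 560 - 2p and qs = 5p - 364.
Clearing the new market: 560 - 2p = 5p - 364, so p = 132 and q = 296.
New expenditure = 132 × 296 = 39072.

39072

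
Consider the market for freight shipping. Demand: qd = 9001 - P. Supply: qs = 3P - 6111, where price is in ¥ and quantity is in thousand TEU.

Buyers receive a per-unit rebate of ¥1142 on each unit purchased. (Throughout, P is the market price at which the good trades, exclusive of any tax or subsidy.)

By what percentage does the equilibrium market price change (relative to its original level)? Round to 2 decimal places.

+7.56

Solve the original market: 9001 - P = 3P - 6111, hence P = 3778 and q = 5223.
Since buyers' out-of-pocket price is the market price minus the rebate, the effective demand curve becomes qd = 10143 - P.
Equate the new curves: 10143 - P = 3P - 6111, giving 16254 = 4P, P = 4063.5, q = 6079.5.
%ΔP = (4063.5 − 3778) / 3778 × 100 = +7.56%.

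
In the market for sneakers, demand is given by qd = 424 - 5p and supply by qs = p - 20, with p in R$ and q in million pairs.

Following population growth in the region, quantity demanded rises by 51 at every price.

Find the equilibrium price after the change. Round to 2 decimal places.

82.50

Solve the original market: 424 - 5p = p - 20, hence p = 74 and q = 54.
The shock moves the curves to qd = 475 - 5p and qs = p - 20.
Equate the new curves: 475 - 5p = p - 20, giving 495 = 6p, p = 82.5, q = 62.5.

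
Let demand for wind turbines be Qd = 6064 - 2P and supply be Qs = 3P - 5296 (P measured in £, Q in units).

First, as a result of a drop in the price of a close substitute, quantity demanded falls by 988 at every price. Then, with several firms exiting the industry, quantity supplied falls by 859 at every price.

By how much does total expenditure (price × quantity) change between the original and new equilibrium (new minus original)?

Solve the original market: 6064 - 2P = 3P - 5296, hence P = 2272 and Q = 1520.
The new curves are Qd = 5076 - 2P (demand) and Qs = 3P - 6155 (supply).
Setting them equal: 5076 - 2P = 3P - 6155 → 11231 = 5P, so P = 2246.2 and Q = 583.6.
Expenditure moves from 2272×1520 = 3453440 to 2246.2×583.6 = 1310882.32; change = -2142557.68.

-2142557.68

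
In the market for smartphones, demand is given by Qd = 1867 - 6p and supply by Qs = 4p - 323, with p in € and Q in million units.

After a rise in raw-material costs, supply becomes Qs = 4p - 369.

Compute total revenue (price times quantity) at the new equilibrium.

117479.44

Original equilibrium: 1867 - 6p = 4p - 323 gives 2190 = 10p, so p = 219 and Q = 553.
With the change applied: demand Qd = 1867 - 6p, supply Qs = 4p - 369.
New equilibrium: 1867 - 6p = 4p - 369 ⇒ 2236 = 10p ⇒ p = 223.6, Q = 525.4.
New expenditure = 223.6 × 525.4 = 117479.44.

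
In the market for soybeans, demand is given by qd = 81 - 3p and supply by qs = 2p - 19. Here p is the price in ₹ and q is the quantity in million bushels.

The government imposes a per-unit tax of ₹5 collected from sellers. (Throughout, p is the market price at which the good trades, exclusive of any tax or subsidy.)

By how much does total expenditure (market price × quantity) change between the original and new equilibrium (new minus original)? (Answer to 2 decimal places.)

-90.00

Solve the original market: 81 - 3p = 2p - 19, hence p = 20 and q = 21.
Since sellers keep the price net of the tax, the effective supply curve becomes qs = 2p - 29.
Clearing the new market: 81 - 3p = 2p - 29, so p = 22 and q = 15.
Expenditure moves from 20×21 = 420 to 22×15 = 330; change = -90.00.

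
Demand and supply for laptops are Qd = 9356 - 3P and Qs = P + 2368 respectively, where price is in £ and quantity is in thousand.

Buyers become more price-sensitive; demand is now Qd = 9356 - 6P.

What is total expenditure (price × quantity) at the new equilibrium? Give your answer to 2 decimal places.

3360514.94

Before the shock: 9356 - 3P = P + 2368 ⇒ 6988 = 4P ⇒ P = 1747, Q = 4115.
With the change applied: demand Qd = 9356 - 6P, supply Qs = P + 2368.
Setting them equal: 9356 - 6P = P + 2368 → 6988 = 7P, so P = 6988/7 ≈ 998.2857 and Q = 23564/7 ≈ 3366.2857.
New expenditure = 998.2857 × 3366.2857 = 3360514.94.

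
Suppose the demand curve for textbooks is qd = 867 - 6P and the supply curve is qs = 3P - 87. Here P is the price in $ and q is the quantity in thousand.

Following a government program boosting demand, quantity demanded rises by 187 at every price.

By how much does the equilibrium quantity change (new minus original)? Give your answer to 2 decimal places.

+62.33

Solve the original market: 867 - 6P = 3P - 87, hence P = 106 and q = 231.
The shock moves the curves to qd = 1054 - 6P and qs = 3P - 87.
New equilibrium: 1054 - 6P = 3P - 87 ⇒ 1141 = 9P ⇒ P = 1141/9 ≈ 126.7778, q = 880/3 ≈ 293.3333.
Δq = 293.3333 − 231 = +62.33.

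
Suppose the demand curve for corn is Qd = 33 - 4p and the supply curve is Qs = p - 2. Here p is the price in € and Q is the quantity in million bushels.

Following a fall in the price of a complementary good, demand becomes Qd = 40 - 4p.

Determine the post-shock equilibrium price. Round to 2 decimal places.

Original equilibrium: 33 - 4p = p - 2 gives 35 = 5p, so p = 7 and Q = 5.
The new curves are Qd = 40 - 4p (demand) and Qs = p - 2 (supply).
Clearing the new market: 40 - 4p = p - 2, so p = 8.4 and Q = 6.4.

8.40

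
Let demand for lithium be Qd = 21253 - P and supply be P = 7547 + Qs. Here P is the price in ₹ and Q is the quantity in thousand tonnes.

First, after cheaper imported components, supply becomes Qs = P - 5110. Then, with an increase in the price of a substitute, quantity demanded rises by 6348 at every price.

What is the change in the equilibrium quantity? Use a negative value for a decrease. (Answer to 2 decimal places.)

Original equilibrium: 21253 - P = P - 7547 gives 28800 = 2P, so P = 14400 and Q = 6853.
With the change applied: demand Qd = 27601 - P, supply Qs = P - 5110.
Setting them equal: 27601 - P = P - 5110 → 32711 = 2P, so P = 16355.5 and Q = 11245.5.
ΔQ = 11245.5 − 6853 = +4392.50.

+4392.50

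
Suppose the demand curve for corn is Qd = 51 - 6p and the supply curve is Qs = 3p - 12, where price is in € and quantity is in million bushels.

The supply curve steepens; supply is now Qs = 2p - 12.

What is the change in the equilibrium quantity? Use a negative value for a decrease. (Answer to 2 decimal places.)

-5.25

Solve the original market: 51 - 6p = 3p - 12, hence p = 7 and Q = 9.
After the shift, demand is Qd = 51 - 6p and supply is Qs = 2p - 12.
New equilibrium: 51 - 6p = 2p - 12 ⇒ 63 = 8p ⇒ p = 7.875, Q = 3.75.
ΔQ = 3.75 − 9 = -5.25.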